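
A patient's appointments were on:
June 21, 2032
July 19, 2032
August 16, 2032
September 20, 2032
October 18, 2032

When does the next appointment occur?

Gaps: 28, 28, 35, 28 days — a mix of 28 and 35. Every date is a Monday.
Each is the 3rd Monday of its month.
November 2032 — 3rd Monday is November 15, 2032.

November 15, 2032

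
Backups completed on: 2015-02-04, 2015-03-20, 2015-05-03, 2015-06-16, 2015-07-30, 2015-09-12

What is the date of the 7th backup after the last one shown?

Every event comes 44 days after the last (44, 44, 44, 44, 44).
2015-09-12 + 44 days = 2015-10-26.
2015-10-26 + 44 days = 2015-12-09.
2015-12-09 + 44 days = 2016-01-22.
2016-01-22 + 44 days = 2016-03-06.
2016-03-06 + 44 days = 2016-04-19.
2016-04-19 + 44 days = 2016-06-02.
2016-06-02 + 44 days = 2016-07-16.

2016-07-16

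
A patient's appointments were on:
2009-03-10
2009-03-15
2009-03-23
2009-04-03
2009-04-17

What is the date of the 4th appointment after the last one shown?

Gaps: 5, 8, 11, 14 days — each gap is 3 larger than the previous one.
Next gap: 17 days. 2009-04-17 + 17 days = 2009-05-04.
Next gap: 20 days. 2009-05-04 + 20 days = 2009-05-24.
Next gap: 23 days. 2009-05-24 + 23 days = 2009-06-16.
Next gap: 26 days. 2009-06-16 + 26 days = 2009-07-12.

2009-07-12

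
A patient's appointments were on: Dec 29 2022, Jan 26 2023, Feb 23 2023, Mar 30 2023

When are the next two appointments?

All Thursdays; the gaps (28, 28, 35) vary with month length.
This is the last Thursday of each month.
April 2023 ends with Thursday Apr 27 2023.
Last Thursday of May 2023: May 25 2023.

Apr 27 2023, May 25 2023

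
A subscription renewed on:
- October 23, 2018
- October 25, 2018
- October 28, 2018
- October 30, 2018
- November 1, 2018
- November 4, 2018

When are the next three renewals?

November 6, 2018; November 8, 2018; November 11, 2018

The gap pattern 2, 3, 2, 2, 3 repeats every 3 events.
These are the Tuesdays, Thursdays and Sundays of each week.
The following Tuesday is November 6, 2018.
The following Thursday is November 8, 2018.
Next Sunday: November 11, 2018.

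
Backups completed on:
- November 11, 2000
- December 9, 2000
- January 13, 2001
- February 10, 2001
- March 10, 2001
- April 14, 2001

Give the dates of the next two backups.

May 12, 2001; June 9, 2001

Gaps: 28, 35, 28, 28, 35 days — a mix of 28 and 35. Every date is a Saturday.
Each is the 2nd Saturday of its month.
May 2001 — 2nd Saturday is May 12, 2001.
2nd Saturday of June 2001: June 9, 2001.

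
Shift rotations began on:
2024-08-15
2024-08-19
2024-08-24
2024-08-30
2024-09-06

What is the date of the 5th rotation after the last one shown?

The spacing grows by 1 each time: 4, 5, 6, 7 days.
Next gap: 8 days. 2024-09-06 + 8 days = 2024-09-14.
Next gap: 9 days. 2024-09-14 + 9 days = 2024-09-23.
Next gap: 10 days. 2024-09-23 + 10 days = 2024-10-03.
Next gap: 11 days. 2024-10-03 + 11 days = 2024-10-14.
Next gap: 12 days. 2024-10-14 + 12 days = 2024-10-26.

2024-10-26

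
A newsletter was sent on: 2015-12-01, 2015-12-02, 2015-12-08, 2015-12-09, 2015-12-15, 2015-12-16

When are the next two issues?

The gap pattern 1, 6, 1, 6, 1 repeats every 2 events.
These are the Tuesdays and Wednesdays of each week.
The following Tuesday is 2015-12-22.
The following Wednesday is 2015-12-23.

2015-12-22, 2015-12-23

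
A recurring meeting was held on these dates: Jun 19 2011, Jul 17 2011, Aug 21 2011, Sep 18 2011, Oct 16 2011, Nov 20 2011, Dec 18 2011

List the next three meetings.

These are Sundays at 28- or 35-day spacing (28, 35, 28, 28, 35, 28).
The pattern: 3rd Sunday of the month.
January 2012 — 3rd Sunday is Jan 15 2012.
February 2012 — 3rd Sunday is Feb 19 2012.
March 2012 — 3rd Sunday is Mar 18 2012.

Jan 15 2012, Feb 19 2012, Mar 18 2012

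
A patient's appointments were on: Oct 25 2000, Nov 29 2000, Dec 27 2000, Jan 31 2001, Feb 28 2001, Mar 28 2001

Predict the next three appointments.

Apr 25 2001, May 30 2001, Jun 27 2001

All Wednesdays; the gaps (35, 28, 35, 28, 28) vary with month length.
This is the last Wednesday of each month.
April 2001 ends with Wednesday Apr 25 2001.
May 2001 ends with Wednesday May 30 2001.
June 2001 ends with Wednesday Jun 27 2001.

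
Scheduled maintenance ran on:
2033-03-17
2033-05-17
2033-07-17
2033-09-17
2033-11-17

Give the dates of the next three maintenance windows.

Gaps: 61, 61, 62, 61 days — not constant. Every event is on the 17th of the month.
Pattern: the 17th of every 2 months.
Next: January 2034 → 2034-01-17.
Next: March 2034 → 2034-03-17.
Next: May 2034 → 2034-05-17.

2034-01-17, 2034-03-17, 2034-05-17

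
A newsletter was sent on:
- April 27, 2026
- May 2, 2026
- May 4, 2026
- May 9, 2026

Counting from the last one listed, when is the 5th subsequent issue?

May 25, 2026

Every event lands on a Monday or Saturday (gaps cycle 5, 2, 5).
So the schedule is: every Monday and Saturday.
The following Monday is May 11, 2026.
Next Saturday: May 16, 2026.
The following Monday is May 18, 2026.
The following Saturday is May 23, 2026.
The following Monday is May 25, 2026.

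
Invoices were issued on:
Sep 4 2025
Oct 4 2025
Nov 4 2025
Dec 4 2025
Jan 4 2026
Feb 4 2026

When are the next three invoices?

The day-of-month is always 4 (30, 31, 30, 31, 31 days between events).
So this recurs on the 4th of each month.
Next: March 2026 → Mar 4 2026.
April 2026: Apr 4 2026.
May 2026: May 4 2026.

Mar 4 2026, Apr 4 2026, May 4 2026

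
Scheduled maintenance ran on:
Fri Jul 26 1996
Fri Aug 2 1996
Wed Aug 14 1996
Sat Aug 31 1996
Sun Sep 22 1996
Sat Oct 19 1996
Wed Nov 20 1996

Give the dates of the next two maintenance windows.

Fri Dec 27 1996, Fri Feb 7 1997

Gaps: 7, 12, 17, 22, 27, 32 days — each gap is 5 larger than the previous one.
Next gap: 37 days. Wed Nov 20 1996 + 37 days = Fri Dec 27 1996.
Next gap: 42 days. Fri Dec 27 1996 + 42 days = Fri Feb 7 1997.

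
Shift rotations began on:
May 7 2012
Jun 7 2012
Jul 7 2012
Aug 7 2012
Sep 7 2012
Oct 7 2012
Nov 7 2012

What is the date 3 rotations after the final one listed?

Each date is the 7th; the gaps (31, 30, 31, 31, 30, 31) track the month lengths.
The rule is the 7th of each month.
Next: December 2012 → Dec 7 2012.
January 2013: Jan 7 2013.
Next: February 2013 → Feb 7 2013.

Feb 7 2013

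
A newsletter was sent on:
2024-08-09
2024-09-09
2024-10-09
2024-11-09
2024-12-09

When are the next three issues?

2025-01-09, 2025-02-09, 2025-03-09

The day-of-month is always 9 (31, 30, 31, 30 days between events).
So this recurs on the 9th of each month.
January 2025: 2025-01-09.
Next: February 2025 → 2025-02-09.
March 2025: 2025-03-09.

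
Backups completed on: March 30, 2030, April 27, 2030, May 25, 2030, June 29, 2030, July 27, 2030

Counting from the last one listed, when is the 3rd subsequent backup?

All Saturdays; the gaps (28, 28, 35, 28) vary with month length.
This is the last Saturday of each month.
August 2030 ends with Saturday August 31, 2030.
September 2030 ends with Saturday September 28, 2030.
Last Saturday of October 2030: October 26, 2030.

October 26, 2030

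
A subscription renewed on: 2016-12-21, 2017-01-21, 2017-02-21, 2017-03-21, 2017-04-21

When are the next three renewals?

Gaps: 31, 31, 28, 31 days — not constant. Every event is on the 21st of the month.
Pattern: the 21st of each month.
Next: May 2017 → 2017-05-21.
June 2017: 2017-06-21.
Next: July 2017 → 2017-07-21.

2017-05-21, 2017-06-21, 2017-07-21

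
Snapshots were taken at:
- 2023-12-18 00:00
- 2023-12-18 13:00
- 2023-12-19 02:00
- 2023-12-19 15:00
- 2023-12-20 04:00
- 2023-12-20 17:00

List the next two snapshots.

2023-12-21 06:00, 2023-12-21 19:00

The interval is a steady 13 hours (13, 13, 13, 13, 13).
2023-12-20 17:00 + 13 h = 2023-12-21 06:00.
2023-12-21 06:00 + 13 h = 2023-12-21 19:00.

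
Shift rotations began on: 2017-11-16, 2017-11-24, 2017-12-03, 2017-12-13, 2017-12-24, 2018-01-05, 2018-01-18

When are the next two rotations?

2018-02-01, 2018-02-16

Intervals are 8, 9, 10, 11, 12, 13 days — an arithmetic progression with common difference 1.
Next gap: 14 days. 2018-01-18 + 14 days = 2018-02-01.
Next gap: 15 days. 2018-02-01 + 15 days = 2018-02-16.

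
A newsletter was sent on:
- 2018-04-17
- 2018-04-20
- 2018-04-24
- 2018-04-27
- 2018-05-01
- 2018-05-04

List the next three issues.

Gaps: 3, 4, 3, 4, 3 days — not constant, but cyclic with period 2.
The events fall on every Tuesday and Friday.
The following Tuesday is 2018-05-08.
The following Friday is 2018-05-11.
Next Tuesday: 2018-05-15.

2018-05-08, 2018-05-11, 2018-05-15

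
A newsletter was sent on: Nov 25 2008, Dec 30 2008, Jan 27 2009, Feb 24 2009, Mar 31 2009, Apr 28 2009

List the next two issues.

These are Tuesdays with 35, 28, 28, 35, 28-day gaps.
Each is the final Tuesday of its month — Dec 30 2008 is past the 28th, so '4th Tuesday' doesn't fit.
May 2009 ends with Tuesday May 26 2009.
Last Tuesday of June 2009: Jun 30 2009.

May 26 2009, Jun 30 2009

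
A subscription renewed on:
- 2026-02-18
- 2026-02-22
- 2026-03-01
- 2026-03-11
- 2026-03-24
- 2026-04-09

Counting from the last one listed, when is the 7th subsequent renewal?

The spacing grows by 3 each time: 4, 7, 10, 13, 16 days.
Next gap: 19 days. 2026-04-09 + 19 days = 2026-04-28.
Next gap: 22 days. 2026-04-28 + 22 days = 2026-05-20.
Next gap: 25 days. 2026-05-20 + 25 days = 2026-06-14.
Next gap: 28 days. 2026-06-14 + 28 days = 2026-07-12.
Next gap: 31 days. 2026-07-12 + 31 days = 2026-08-12.
Next gap: 34 days. 2026-08-12 + 34 days = 2026-09-15.
Next gap: 37 days. 2026-09-15 + 37 days = 2026-10-22.

2026-10-22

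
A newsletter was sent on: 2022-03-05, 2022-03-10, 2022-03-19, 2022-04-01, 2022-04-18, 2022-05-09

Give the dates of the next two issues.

2022-06-03, 2022-07-02

Intervals are 5, 9, 13, 17, 21 days — an arithmetic progression with common difference 4.
Next gap: 25 days. 2022-05-09 + 25 days = 2022-06-03.
Next gap: 29 days. 2022-06-03 + 29 days = 2022-07-02.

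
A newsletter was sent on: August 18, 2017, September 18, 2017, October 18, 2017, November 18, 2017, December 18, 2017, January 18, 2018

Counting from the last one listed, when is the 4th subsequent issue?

Gaps: 31, 30, 31, 30, 31 days — not constant. Every event is on the 18th of the month.
Pattern: the 18th of each month.
Next: February 2018 → February 18, 2018.
Next: March 2018 → March 18, 2018.
April 2018: April 18, 2018.
May 2018: May 18, 2018.

May 18, 2018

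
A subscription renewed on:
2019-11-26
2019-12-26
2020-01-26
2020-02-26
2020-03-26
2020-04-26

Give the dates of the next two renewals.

The day-of-month is always 26 (30, 31, 31, 29, 31 days between events).
So this recurs on the 26th of each month.
May 2020: 2020-05-26.
June 2020: 2020-06-26.

2020-05-26, 2020-06-26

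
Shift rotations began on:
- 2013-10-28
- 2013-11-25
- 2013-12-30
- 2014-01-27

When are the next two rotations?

Every date is a Monday; gaps 28, 35, 28 days.
Each is the last Monday of its month (at least one falls on the 29th or later, ruling out '4th Monday').
February 2014 ends with Monday 2014-02-24.
Last Monday of March 2014: 2014-03-31.

2014-02-24, 2014-03-31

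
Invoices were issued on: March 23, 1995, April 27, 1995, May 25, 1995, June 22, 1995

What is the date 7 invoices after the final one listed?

January 25, 1996

All dates are Thursdays, 35, 28, 28 days apart.
Specifically, the 4th Thursday of each month.
July 1995 — 4th Thursday is July 27, 1995.
4th Thursday of August 1995: August 24, 1995.
4th Thursday of September 1995: September 28, 1995.
4th Thursday of October 1995: October 26, 1995.
November 1995 — 4th Thursday is November 23, 1995.
December 1995 — 4th Thursday is December 28, 1995.
January 1996 — 4th Thursday is January 25, 1996.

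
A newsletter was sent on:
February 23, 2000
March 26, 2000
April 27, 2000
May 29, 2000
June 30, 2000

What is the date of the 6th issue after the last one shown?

January 8, 2001

Gaps between consecutive events: 32, 32, 32, 32 days — a constant 32-day interval.
June 30, 2000 + 32 days = August 1, 2000.
August 1, 2000 + 32 days = September 2, 2000.
September 2, 2000 + 32 days = October 4, 2000.
October 4, 2000 + 32 days = November 5, 2000.
November 5, 2000 + 32 days = December 7, 2000.
December 7, 2000 + 32 days = January 8, 2001.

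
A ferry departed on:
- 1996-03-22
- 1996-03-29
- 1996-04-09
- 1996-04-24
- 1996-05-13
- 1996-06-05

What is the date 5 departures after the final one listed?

1996-11-27

Gaps: 7, 11, 15, 19, 23 days — each gap is 4 larger than the previous one.
Next gap: 27 days. 1996-06-05 + 27 days = 1996-07-02.
Next gap: 31 days. 1996-07-02 + 31 days = 1996-08-02.
Next gap: 35 days. 1996-08-02 + 35 days = 1996-09-06.
Next gap: 39 days. 1996-09-06 + 39 days = 1996-10-15.
Next gap: 43 days. 1996-10-15 + 43 days = 1996-11-27.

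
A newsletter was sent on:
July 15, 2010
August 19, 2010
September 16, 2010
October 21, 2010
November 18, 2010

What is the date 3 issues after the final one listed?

February 17, 2011

All dates are Thursdays, 35, 28, 35, 28 days apart.
Specifically, the 3rd Thursday of each month.
3rd Thursday of December 2010: December 16, 2010.
January 2011 — 3rd Thursday is January 20, 2011.
3rd Thursday of February 2011: February 17, 2011.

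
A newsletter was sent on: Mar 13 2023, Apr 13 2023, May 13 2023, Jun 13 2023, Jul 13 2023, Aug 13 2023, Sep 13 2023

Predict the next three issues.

Oct 13 2023, Nov 13 2023, Dec 13 2023

Each date is the 13th; the gaps (31, 30, 31, 30, 31, 31) track the month lengths.
The rule is the 13th of each month.
October 2023: Oct 13 2023.
November 2023: Nov 13 2023.
Next: December 2023 → Dec 13 2023.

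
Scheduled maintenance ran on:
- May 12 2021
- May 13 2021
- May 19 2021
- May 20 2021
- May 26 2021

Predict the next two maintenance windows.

Every event lands on a Wednesday or Thursday (gaps cycle 1, 6, 1, 6).
So the schedule is: every Wednesday and Thursday.
The following Thursday is May 27 2021.
The following Wednesday is Jun 2 2021.

May 27 2021, Jun 2 2021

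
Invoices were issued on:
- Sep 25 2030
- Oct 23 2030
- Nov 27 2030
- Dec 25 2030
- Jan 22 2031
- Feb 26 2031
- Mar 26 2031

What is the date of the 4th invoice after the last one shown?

Jul 23 2031

All dates are Wednesdays, 28, 35, 28, 28, 35, 28 days apart.
Specifically, the 4th Wednesday of each month.
4th Wednesday of April 2031: Apr 23 2031.
May 2031 — 4th Wednesday is May 28 2031.
4th Wednesday of June 2031: Jun 25 2031.
4th Wednesday of July 2031: Jul 23 2031.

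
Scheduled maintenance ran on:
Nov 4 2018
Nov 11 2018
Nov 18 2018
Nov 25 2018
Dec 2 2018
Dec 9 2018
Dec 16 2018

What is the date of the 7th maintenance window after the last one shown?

Gaps between consecutive events: 7, 7, 7, 7, 7, 7 days — a constant 7-day interval.
Dec 16 2018 + 7 days = Dec 23 2018.
Dec 23 2018 + 7 days = Dec 30 2018.
Dec 30 2018 + 7 days = Jan 6 2019.
Jan 6 2019 + 7 days = Jan 13 2019.
Jan 13 2019 + 7 days = Jan 20 2019.
Jan 20 2019 + 7 days = Jan 27 2019.
Jan 27 2019 + 7 days = Feb 3 2019.

Feb 3 2019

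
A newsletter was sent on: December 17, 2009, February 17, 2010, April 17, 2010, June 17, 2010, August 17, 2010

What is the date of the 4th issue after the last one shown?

April 17, 2011

The day-of-month is always 17 (62, 59, 61, 61 days between events).
So this recurs on the 17th of every 2 months.
Next: October 2010 → October 17, 2010.
December 2010: December 17, 2010.
Next: February 2011 → February 17, 2011.
Next: April 2011 → April 17, 2011.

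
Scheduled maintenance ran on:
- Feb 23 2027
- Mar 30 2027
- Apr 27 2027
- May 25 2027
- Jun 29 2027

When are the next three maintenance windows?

Jul 27 2027, Aug 31 2027, Sep 28 2027

All Tuesdays; the gaps (35, 28, 28, 35) vary with month length.
This is the last Tuesday of each month.
Last Tuesday of July 2027: Jul 27 2027.
August 2027 ends with Tuesday Aug 31 2027.
September 2027 ends with Tuesday Sep 28 2027.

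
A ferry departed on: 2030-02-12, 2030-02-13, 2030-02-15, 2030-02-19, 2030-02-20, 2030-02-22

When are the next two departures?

Gaps: 1, 2, 4, 1, 2 days — not constant, but cyclic with period 3.
The events fall on every Tuesday, Wednesday and Friday.
Next Tuesday: 2030-02-26.
Next Wednesday: 2030-02-27.

2030-02-26, 2030-02-27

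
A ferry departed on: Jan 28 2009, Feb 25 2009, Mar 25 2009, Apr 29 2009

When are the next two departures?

Every date is a Wednesday; gaps 28, 28, 35 days.
Each is the last Wednesday of its month (at least one falls on the 29th or later, ruling out '4th Wednesday').
Last Wednesday of May 2009: May 27 2009.
Last Wednesday of June 2009: Jun 24 2009.

May 27 2009, Jun 24 2009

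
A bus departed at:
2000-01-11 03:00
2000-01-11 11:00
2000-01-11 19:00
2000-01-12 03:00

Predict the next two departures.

Gaps: 8, 8, 8 hours — each event is 8 hours after the previous one.
2000-01-12 03:00 + 8 h = 2000-01-12 11:00.
2000-01-12 11:00 + 8 h = 2000-01-12 19:00.

2000-01-12 11:00, 2000-01-12 19:00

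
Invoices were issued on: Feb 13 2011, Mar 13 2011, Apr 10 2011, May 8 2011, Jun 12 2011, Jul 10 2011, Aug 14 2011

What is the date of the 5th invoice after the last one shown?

Jan 8 2012

All dates are Sundays, 28, 28, 28, 35, 28, 35 days apart.
Specifically, the 2nd Sunday of each month.
2nd Sunday of September 2011: Sep 11 2011.
2nd Sunday of October 2011: Oct 9 2011.
November 2011 — 2nd Sunday is Nov 13 2011.
2nd Sunday of December 2011: Dec 11 2011.
2nd Sunday of January 2012: Jan 8 2012.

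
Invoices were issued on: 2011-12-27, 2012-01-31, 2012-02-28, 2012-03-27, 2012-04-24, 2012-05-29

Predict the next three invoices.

All Tuesdays; the gaps (35, 28, 28, 28, 35) vary with month length.
This is the last Tuesday of each month.
June 2012 ends with Tuesday 2012-06-26.
July 2012 ends with Tuesday 2012-07-31.
Last Tuesday of August 2012: 2012-08-28.

2012-06-26, 2012-07-31, 2012-08-28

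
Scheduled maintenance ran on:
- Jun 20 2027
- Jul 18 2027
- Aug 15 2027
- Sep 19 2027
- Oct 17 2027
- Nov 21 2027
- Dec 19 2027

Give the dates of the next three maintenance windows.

Gaps: 28, 28, 35, 28, 35, 28 days — a mix of 28 and 35. Every date is a Sunday.
Each is the 3rd Sunday of its month.
January 2028 — 3rd Sunday is Jan 16 2028.
3rd Sunday of February 2028: Feb 20 2028.
3rd Sunday of March 2028: Mar 19 2028.

Jan 16 2028, Feb 20 2028, Mar 19 2028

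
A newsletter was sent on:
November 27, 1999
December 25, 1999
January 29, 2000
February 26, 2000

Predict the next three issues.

March 25, 2000; April 29, 2000; May 27, 2000

Every date is a Saturday; gaps 28, 35, 28 days.
Each is the last Saturday of its month (at least one falls on the 29th or later, ruling out '4th Saturday').
March 2000 ends with Saturday March 25, 2000.
Last Saturday of April 2000: April 29, 2000.
Last Saturday of May 2000: May 27, 2000.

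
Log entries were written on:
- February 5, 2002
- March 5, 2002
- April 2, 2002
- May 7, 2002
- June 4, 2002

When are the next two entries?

Gaps: 28, 28, 35, 28 days — a mix of 28 and 35. Every date is a Tuesday.
Each is the 1st Tuesday of its month.
July 2002 — 1st Tuesday is July 2, 2002.
1st Tuesday of August 2002: August 6, 2002.

July 2, 2002; August 6, 2002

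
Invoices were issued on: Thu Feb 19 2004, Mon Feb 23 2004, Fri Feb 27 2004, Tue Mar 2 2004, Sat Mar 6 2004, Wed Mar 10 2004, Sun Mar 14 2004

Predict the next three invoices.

Thu Mar 18 2004, Mon Mar 22 2004, Fri Mar 26 2004

Gaps between consecutive events: 4, 4, 4, 4, 4, 4 days — a constant 4-day interval.
Sun Mar 14 2004 + 4 days = Thu Mar 18 2004.
Thu Mar 18 2004 + 4 days = Mon Mar 22 2004.
Mon Mar 22 2004 + 4 days = Fri Mar 26 2004.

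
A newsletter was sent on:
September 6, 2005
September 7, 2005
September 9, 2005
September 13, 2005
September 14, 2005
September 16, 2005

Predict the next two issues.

September 20, 2005; September 21, 2005

Gaps: 1, 2, 4, 1, 2 days — not constant, but cyclic with period 3.
The events fall on every Tuesday, Wednesday and Friday.
Next Tuesday: September 20, 2005.
Next Wednesday: September 21, 2005.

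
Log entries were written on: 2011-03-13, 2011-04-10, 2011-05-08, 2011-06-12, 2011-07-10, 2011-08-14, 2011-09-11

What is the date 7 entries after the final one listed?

2012-04-08

These are Sundays at 28- or 35-day spacing (28, 28, 35, 28, 35, 28).
The pattern: 2nd Sunday of the month.
2nd Sunday of October 2011: 2011-10-09.
November 2011 — 2nd Sunday is 2011-11-13.
December 2011 — 2nd Sunday is 2011-12-11.
2nd Sunday of January 2012: 2012-01-08.
2nd Sunday of February 2012: 2012-02-12.
2nd Sunday of March 2012: 2012-03-11.
2nd Sunday of April 2012: 2012-04-08.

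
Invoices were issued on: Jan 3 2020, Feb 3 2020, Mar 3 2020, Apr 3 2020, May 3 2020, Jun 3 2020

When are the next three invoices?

The day-of-month is always 3 (31, 29, 31, 30, 31 days between events).
So this recurs on the 3rd of each month.
July 2020: Jul 3 2020.
Next: August 2020 → Aug 3 2020.
Next: September 2020 → Sep 3 2020.

Jul 3 2020, Aug 3 2020, Sep 3 2020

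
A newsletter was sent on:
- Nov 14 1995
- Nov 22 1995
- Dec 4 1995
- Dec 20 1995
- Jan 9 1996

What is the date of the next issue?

Feb 2 1996

Intervals are 8, 12, 16, 20 days — an arithmetic progression with common difference 4.
Next gap: 24 days. Jan 9 1996 + 24 days = Feb 2 1996.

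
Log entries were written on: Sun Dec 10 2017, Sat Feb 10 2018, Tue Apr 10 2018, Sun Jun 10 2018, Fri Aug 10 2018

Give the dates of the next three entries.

Wed Oct 10 2018, Mon Dec 10 2018, Sun Feb 10 2019

Gaps: 62, 59, 61, 61 days — not constant. Every event is on the 10th of the month.
Pattern: the 10th of every 2 months.
October 2018: Wed Oct 10 2018.
December 2018: Mon Dec 10 2018.
February 2019: Sun Feb 10 2019.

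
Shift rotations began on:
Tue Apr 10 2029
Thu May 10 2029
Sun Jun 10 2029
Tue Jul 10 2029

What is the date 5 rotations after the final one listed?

The day-of-month is always 10 (30, 31, 30 days between events).
So this recurs on the 10th of each month.
Next: August 2029 → Fri Aug 10 2029.
Next: September 2029 → Mon Sep 10 2029.
October 2029: Wed Oct 10 2029.
November 2029: Sat Nov 10 2029.
December 2029: Mon Dec 10 2029.

Mon Dec 10 2029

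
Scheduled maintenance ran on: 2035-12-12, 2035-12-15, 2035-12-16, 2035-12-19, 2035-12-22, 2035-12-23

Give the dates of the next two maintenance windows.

The gap pattern 3, 1, 3, 3, 1 repeats every 3 events.
These are the Wednesdays, Saturdays and Sundays of each week.
Next Wednesday: 2035-12-26.
Next Saturday: 2035-12-29.

2035-12-26, 2035-12-29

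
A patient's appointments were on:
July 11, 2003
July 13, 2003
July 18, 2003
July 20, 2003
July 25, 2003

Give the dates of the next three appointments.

Every event lands on a Friday or Sunday (gaps cycle 2, 5, 2, 5).
So the schedule is: every Friday and Sunday.
The following Sunday is July 27, 2003.
The following Friday is August 1, 2003.
The following Sunday is August 3, 2003.

July 27, 2003; August 1, 2003; August 3, 2003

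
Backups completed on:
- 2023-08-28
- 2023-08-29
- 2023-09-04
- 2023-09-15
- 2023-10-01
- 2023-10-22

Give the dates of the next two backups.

2023-11-17, 2023-12-18

The spacing grows by 5 each time: 1, 6, 11, 16, 21 days.
Next gap: 26 days. 2023-10-22 + 26 days = 2023-11-17.
Next gap: 31 days. 2023-11-17 + 31 days = 2023-12-18.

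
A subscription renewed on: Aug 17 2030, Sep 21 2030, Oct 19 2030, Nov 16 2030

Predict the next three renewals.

Dec 21 2030, Jan 18 2031, Feb 15 2031

All dates are Saturdays, 35, 28, 28 days apart.
Specifically, the 3rd Saturday of each month.
3rd Saturday of December 2030: Dec 21 2030.
January 2031 — 3rd Saturday is Jan 18 2031.
3rd Saturday of February 2031: Feb 15 2031.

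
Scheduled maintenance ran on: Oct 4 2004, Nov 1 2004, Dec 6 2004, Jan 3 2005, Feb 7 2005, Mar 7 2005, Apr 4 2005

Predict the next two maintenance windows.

May 2 2005, Jun 6 2005

These are Mondays at 28- or 35-day spacing (28, 35, 28, 35, 28, 28).
The pattern: 1st Monday of the month.
May 2005 — 1st Monday is May 2 2005.
June 2005 — 1st Monday is Jun 6 2005.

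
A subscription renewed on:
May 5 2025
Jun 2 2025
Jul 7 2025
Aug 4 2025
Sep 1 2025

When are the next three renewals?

All dates are Mondays, 28, 35, 28, 28 days apart.
Specifically, the 1st Monday of each month.
1st Monday of October 2025: Oct 6 2025.
1st Monday of November 2025: Nov 3 2025.
1st Monday of December 2025: Dec 1 2025.

Oct 6 2025, Nov 3 2025, Dec 1 2025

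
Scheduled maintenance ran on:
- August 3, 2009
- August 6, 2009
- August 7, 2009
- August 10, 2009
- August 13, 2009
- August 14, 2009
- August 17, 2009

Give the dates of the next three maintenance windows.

Every event lands on a Monday or Thursday or Friday (gaps cycle 3, 1, 3, 3, 1, 3).
So the schedule is: every Monday, Thursday and Friday.
Next Thursday: August 20, 2009.
The following Friday is August 21, 2009.
The following Monday is August 24, 2009.

August 20, 2009; August 21, 2009; August 24, 2009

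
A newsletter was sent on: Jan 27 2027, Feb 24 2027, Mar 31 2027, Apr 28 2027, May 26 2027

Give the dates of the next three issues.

These are Wednesdays with 28, 35, 28, 28-day gaps.
Each is the final Wednesday of its month — Mar 31 2027 is past the 28th, so '4th Wednesday' doesn't fit.
Last Wednesday of June 2027: Jun 30 2027.
Last Wednesday of July 2027: Jul 28 2027.
Last Wednesday of August 2027: Aug 25 2027.

Jun 30 2027, Jul 28 2027, Aug 25 2027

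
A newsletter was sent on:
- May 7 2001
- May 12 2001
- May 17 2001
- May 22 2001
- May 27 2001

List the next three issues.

Jun 1 2001, Jun 6 2001, Jun 11 2001

The spacing is 5, 5, 5, 5 days — always 5 days.
May 27 2001 + 5 days = Jun 1 2001.
Jun 1 2001 + 5 days = Jun 6 2001.
Jun 6 2001 + 5 days = Jun 11 2001.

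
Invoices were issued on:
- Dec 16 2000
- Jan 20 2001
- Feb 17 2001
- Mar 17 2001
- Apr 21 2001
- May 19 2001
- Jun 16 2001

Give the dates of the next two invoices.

Jul 21 2001, Aug 18 2001

All dates are Saturdays, 35, 28, 28, 35, 28, 28 days apart.
Specifically, the 3rd Saturday of each month.
July 2001 — 3rd Saturday is Jul 21 2001.
3rd Saturday of August 2001: Aug 18 2001.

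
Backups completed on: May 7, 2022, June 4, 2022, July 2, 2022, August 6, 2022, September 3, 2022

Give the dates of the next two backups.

October 1, 2022; November 5, 2022

All dates are Saturdays, 28, 28, 35, 28 days apart.
Specifically, the 1st Saturday of each month.
1st Saturday of October 2022: October 1, 2022.
1st Saturday of November 2022: November 5, 2022.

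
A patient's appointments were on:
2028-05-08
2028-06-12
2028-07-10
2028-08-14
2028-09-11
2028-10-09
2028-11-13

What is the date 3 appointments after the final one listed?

These are Mondays at 28- or 35-day spacing (35, 28, 35, 28, 28, 35).
The pattern: 2nd Monday of the month.
December 2028 — 2nd Monday is 2028-12-11.
January 2029 — 2nd Monday is 2029-01-08.
February 2029 — 2nd Monday is 2029-02-12.

2029-02-12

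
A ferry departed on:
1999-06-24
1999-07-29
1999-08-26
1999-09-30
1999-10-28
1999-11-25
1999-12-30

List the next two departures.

2000-01-27, 2000-02-24

Every date is a Thursday; gaps 35, 28, 35, 28, 28, 35 days.
Each is the last Thursday of its month (at least one falls on the 29th or later, ruling out '4th Thursday').
January 2000 ends with Thursday 2000-01-27.
February 2000 ends with Thursday 2000-02-24.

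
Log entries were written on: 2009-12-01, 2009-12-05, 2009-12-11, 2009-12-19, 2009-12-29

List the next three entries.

Intervals are 4, 6, 8, 10 days — an arithmetic progression with common difference 2.
Next gap: 12 days. 2009-12-29 + 12 days = 2010-01-10.
Next gap: 14 days. 2010-01-10 + 14 days = 2010-01-24.
Next gap: 16 days. 2010-01-24 + 16 days = 2010-02-09.

2010-01-10, 2010-01-24, 2010-02-09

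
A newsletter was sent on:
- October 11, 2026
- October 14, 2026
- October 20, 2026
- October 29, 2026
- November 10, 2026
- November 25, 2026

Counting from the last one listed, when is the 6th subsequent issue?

Gaps: 3, 6, 9, 12, 15 days — each gap is 3 larger than the previous one.
Next gap: 18 days. November 25, 2026 + 18 days = December 13, 2026.
Next gap: 21 days. December 13, 2026 + 21 days = January 3, 2027.
Next gap: 24 days. January 3, 2027 + 24 days = January 27, 2027.
Next gap: 27 days. January 27, 2027 + 27 days = February 23, 2027.
Next gap: 30 days. February 23, 2027 + 30 days = March 25, 2027.
Next gap: 33 days. March 25, 2027 + 33 days = April 27, 2027.

April 27, 2027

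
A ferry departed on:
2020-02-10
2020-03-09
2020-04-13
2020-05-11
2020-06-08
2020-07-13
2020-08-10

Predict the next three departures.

2020-09-14, 2020-10-12, 2020-11-09

These are Mondays at 28- or 35-day spacing (28, 35, 28, 28, 35, 28).
The pattern: 2nd Monday of the month.
September 2020 — 2nd Monday is 2020-09-14.
October 2020 — 2nd Monday is 2020-10-12.
November 2020 — 2nd Monday is 2020-11-09.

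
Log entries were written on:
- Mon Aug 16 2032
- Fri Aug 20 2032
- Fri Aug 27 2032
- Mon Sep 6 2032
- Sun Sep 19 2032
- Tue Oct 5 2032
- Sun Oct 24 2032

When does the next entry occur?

Mon Nov 15 2032

Intervals are 4, 7, 10, 13, 16, 19 days — an arithmetic progression with common difference 3.
Next gap: 22 days. Sun Oct 24 2032 + 22 days = Mon Nov 15 2032.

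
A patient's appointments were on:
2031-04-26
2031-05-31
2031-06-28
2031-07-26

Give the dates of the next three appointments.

2031-08-30, 2031-09-27, 2031-10-25

Every date is a Saturday; gaps 35, 28, 28 days.
Each is the last Saturday of its month (at least one falls on the 29th or later, ruling out '4th Saturday').
August 2031 ends with Saturday 2031-08-30.
September 2031 ends with Saturday 2031-09-27.
Last Saturday of October 2031: 2031-10-25.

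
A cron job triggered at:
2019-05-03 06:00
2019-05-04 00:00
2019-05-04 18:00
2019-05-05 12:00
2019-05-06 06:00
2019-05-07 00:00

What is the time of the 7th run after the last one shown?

2019-05-12 06:00

The interval is a steady 18 hours (18, 18, 18, 18, 18).
2019-05-07 00:00 + 18 h = 2019-05-07 18:00.
2019-05-07 18:00 + 18 h = 2019-05-08 12:00.
2019-05-08 12:00 + 18 h = 2019-05-09 06:00.
2019-05-09 06:00 + 18 h = 2019-05-10 00:00.
2019-05-10 00:00 + 18 h = 2019-05-10 18:00.
2019-05-10 18:00 + 18 h = 2019-05-11 12:00.
2019-05-11 12:00 + 18 h = 2019-05-12 06:00.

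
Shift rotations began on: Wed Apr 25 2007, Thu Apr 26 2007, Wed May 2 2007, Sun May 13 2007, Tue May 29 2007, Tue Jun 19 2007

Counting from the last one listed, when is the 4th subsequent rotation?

Wed Oct 31 2007

The spacing grows by 5 each time: 1, 6, 11, 16, 21 days.
Next gap: 26 days. Tue Jun 19 2007 + 26 days = Sun Jul 15 2007.
Next gap: 31 days. Sun Jul 15 2007 + 31 days = Wed Aug 15 2007.
Next gap: 36 days. Wed Aug 15 2007 + 36 days = Thu Sep 20 2007.
Next gap: 41 days. Thu Sep 20 2007 + 41 days = Wed Oct 31 2007.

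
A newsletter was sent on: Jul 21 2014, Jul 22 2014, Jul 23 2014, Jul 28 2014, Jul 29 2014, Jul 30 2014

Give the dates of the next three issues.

Aug 4 2014, Aug 5 2014, Aug 6 2014

Every event lands on a Monday or Tuesday or Wednesday (gaps cycle 1, 1, 5, 1, 1).
So the schedule is: every Monday, Tuesday and Wednesday.
Next Monday: Aug 4 2014.
Next Tuesday: Aug 5 2014.
Next Wednesday: Aug 6 2014.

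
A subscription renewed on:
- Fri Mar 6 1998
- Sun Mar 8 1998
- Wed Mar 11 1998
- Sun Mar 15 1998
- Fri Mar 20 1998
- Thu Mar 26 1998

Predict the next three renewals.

Thu Apr 2 1998, Fri Apr 10 1998, Sun Apr 19 1998

Gaps: 2, 3, 4, 5, 6 days — each gap is 1 larger than the previous one.
Next gap: 7 days. Thu Mar 26 1998 + 7 days = Thu Apr 2 1998.
Next gap: 8 days. Thu Apr 2 1998 + 8 days = Fri Apr 10 1998.
Next gap: 9 days. Fri Apr 10 1998 + 9 days = Sun Apr 19 1998.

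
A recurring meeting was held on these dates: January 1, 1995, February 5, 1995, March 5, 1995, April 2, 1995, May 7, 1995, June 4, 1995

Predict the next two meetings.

All dates are Sundays, 35, 28, 28, 35, 28 days apart.
Specifically, the 1st Sunday of each month.
1st Sunday of July 1995: July 2, 1995.
August 1995 — 1st Sunday is August 6, 1995.

July 2, 1995; August 6, 1995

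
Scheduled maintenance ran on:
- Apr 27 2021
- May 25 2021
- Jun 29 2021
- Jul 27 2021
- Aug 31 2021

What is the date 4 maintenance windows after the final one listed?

Dec 28 2021

All Tuesdays; the gaps (28, 35, 28, 35) vary with month length.
This is the last Tuesday of each month.
Last Tuesday of September 2021: Sep 28 2021.
October 2021 ends with Tuesday Oct 26 2021.
Last Tuesday of November 2021: Nov 30 2021.
December 2021 ends with Tuesday Dec 28 2021.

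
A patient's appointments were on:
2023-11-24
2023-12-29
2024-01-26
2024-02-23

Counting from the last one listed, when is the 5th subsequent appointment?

2024-07-26

All Fridays; the gaps (35, 28, 28) vary with month length.
This is the last Friday of each month.
Last Friday of March 2024: 2024-03-29.
Last Friday of April 2024: 2024-04-26.
Last Friday of May 2024: 2024-05-31.
Last Friday of June 2024: 2024-06-28.
Last Friday of July 2024: 2024-07-26.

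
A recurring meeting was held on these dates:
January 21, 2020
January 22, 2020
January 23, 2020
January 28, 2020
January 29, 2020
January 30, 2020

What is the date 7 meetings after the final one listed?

February 18, 2020

Every event lands on a Tuesday or Wednesday or Thursday (gaps cycle 1, 1, 5, 1, 1).
So the schedule is: every Tuesday, Wednesday and Thursday.
The following Tuesday is February 4, 2020.
The following Wednesday is February 5, 2020.
The following Thursday is February 6, 2020.
Next Tuesday: February 11, 2020.
The following Wednesday is February 12, 2020.
Next Thursday: February 13, 2020.
Next Tuesday: February 18, 2020.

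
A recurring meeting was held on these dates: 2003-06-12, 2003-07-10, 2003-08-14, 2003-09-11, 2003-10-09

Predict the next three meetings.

2003-11-13, 2003-12-11, 2004-01-08

These are Thursdays at 28- or 35-day spacing (28, 35, 28, 28).
The pattern: 2nd Thursday of the month.
2nd Thursday of November 2003: 2003-11-13.
December 2003 — 2nd Thursday is 2003-12-11.
January 2004 — 2nd Thursday is 2004-01-08.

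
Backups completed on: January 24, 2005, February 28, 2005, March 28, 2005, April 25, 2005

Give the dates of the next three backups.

May 23, 2005; June 27, 2005; July 25, 2005

Gaps: 35, 28, 28 days — a mix of 28 and 35. Every date is a Monday.
Each is the 4th Monday of its month.
4th Monday of May 2005: May 23, 2005.
4th Monday of June 2005: June 27, 2005.
4th Monday of July 2005: July 25, 2005.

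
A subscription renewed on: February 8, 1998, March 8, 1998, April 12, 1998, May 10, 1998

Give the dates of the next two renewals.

June 14, 1998; July 12, 1998

Gaps: 28, 35, 28 days — a mix of 28 and 35. Every date is a Sunday.
Each is the 2nd Sunday of its month.
2nd Sunday of June 1998: June 14, 1998.
July 1998 — 2nd Sunday is July 12, 1998.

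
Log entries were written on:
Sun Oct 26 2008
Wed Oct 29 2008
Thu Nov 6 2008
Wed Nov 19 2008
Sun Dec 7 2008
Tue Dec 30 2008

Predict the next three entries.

The spacing grows by 5 each time: 3, 8, 13, 18, 23 days.
Next gap: 28 days. Tue Dec 30 2008 + 28 days = Tue Jan 27 2009.
Next gap: 33 days. Tue Jan 27 2009 + 33 days = Sun Mar 1 2009.
Next gap: 38 days. Sun Mar 1 2009 + 38 days = Wed Apr 8 2009.

Tue Jan 27 2009, Sun Mar 1 2009, Wed Apr 8 2009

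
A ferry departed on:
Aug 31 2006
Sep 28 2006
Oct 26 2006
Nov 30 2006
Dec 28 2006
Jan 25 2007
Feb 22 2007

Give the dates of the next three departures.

These are Thursdays with 28, 28, 35, 28, 28, 28-day gaps.
Each is the final Thursday of its month — Aug 31 2006 is past the 28th, so '4th Thursday' doesn't fit.
Last Thursday of March 2007: Mar 29 2007.
Last Thursday of April 2007: Apr 26 2007.
May 2007 ends with Thursday May 31 2007.

Mar 29 2007, Apr 26 2007, May 31 2007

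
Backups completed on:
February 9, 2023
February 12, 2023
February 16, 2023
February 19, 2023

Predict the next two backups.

Every event lands on a Thursday or Sunday (gaps cycle 3, 4, 3).
So the schedule is: every Thursday and Sunday.
The following Thursday is February 23, 2023.
Next Sunday: February 26, 2023.

February 23, 2023; February 26, 2023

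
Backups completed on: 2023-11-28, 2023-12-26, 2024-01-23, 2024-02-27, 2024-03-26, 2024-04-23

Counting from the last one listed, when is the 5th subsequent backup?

2024-09-24

These are Tuesdays at 28- or 35-day spacing (28, 28, 35, 28, 28).
The pattern: 4th Tuesday of the month.
4th Tuesday of May 2024: 2024-05-28.
June 2024 — 4th Tuesday is 2024-06-25.
4th Tuesday of July 2024: 2024-07-23.
4th Tuesday of August 2024: 2024-08-27.
4th Tuesday of September 2024: 2024-09-24.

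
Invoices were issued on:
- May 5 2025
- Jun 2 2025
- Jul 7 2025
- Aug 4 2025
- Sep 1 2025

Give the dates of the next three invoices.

Oct 6 2025, Nov 3 2025, Dec 1 2025

All dates are Mondays, 28, 35, 28, 28 days apart.
Specifically, the 1st Monday of each month.
1st Monday of October 2025: Oct 6 2025.
November 2025 — 1st Monday is Nov 3 2025.
December 2025 — 1st Monday is Dec 1 2025.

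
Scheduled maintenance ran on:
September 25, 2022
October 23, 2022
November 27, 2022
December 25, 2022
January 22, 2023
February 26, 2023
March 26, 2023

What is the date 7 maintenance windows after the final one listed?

October 22, 2023

Gaps: 28, 35, 28, 28, 35, 28 days — a mix of 28 and 35. Every date is a Sunday.
Each is the 4th Sunday of its month.
4th Sunday of April 2023: April 23, 2023.
4th Sunday of May 2023: May 28, 2023.
4th Sunday of June 2023: June 25, 2023.
July 2023 — 4th Sunday is July 23, 2023.
August 2023 — 4th Sunday is August 27, 2023.
September 2023 — 4th Sunday is September 24, 2023.
4th Sunday of October 2023: October 22, 2023.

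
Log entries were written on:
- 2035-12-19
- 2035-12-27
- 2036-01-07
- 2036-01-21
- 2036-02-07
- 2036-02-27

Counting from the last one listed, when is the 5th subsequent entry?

2036-07-21

Intervals are 8, 11, 14, 17, 20 days — an arithmetic progression with common difference 3.
Next gap: 23 days. 2036-02-27 + 23 days = 2036-03-21.
Next gap: 26 days. 2036-03-21 + 26 days = 2036-04-16.
Next gap: 29 days. 2036-04-16 + 29 days = 2036-05-15.
Next gap: 32 days. 2036-05-15 + 32 days = 2036-06-16.
Next gap: 35 days. 2036-06-16 + 35 days = 2036-07-21.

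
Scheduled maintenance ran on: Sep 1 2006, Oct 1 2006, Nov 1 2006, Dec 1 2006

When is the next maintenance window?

Each date is the 1st; the gaps (30, 31, 30) track the month lengths.
The rule is the 1st of each month.
January 2007: Jan 1 2007.

Jan 1 2007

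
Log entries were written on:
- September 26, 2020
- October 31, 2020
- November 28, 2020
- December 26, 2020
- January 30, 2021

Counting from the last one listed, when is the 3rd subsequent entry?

All Saturdays; the gaps (35, 28, 28, 35) vary with month length.
This is the last Saturday of each month.
Last Saturday of February 2021: February 27, 2021.
Last Saturday of March 2021: March 27, 2021.
April 2021 ends with Saturday April 24, 2021.

April 24, 2021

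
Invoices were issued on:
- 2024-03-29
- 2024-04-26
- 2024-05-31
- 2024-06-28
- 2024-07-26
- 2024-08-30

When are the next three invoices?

2024-09-27, 2024-10-25, 2024-11-29

These are Fridays with 28, 35, 28, 28, 35-day gaps.
Each is the final Friday of its month — 2024-03-29 is past the 28th, so '4th Friday' doesn't fit.
Last Friday of September 2024: 2024-09-27.
October 2024 ends with Friday 2024-10-25.
November 2024 ends with Friday 2024-11-29.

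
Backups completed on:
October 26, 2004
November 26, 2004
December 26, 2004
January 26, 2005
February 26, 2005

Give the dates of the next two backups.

March 26, 2005; April 26, 2005

The day-of-month is always 26 (31, 30, 31, 31 days between events).
So this recurs on the 26th of each month.
Next: March 2005 → March 26, 2005.
Next: April 2005 → April 26, 2005.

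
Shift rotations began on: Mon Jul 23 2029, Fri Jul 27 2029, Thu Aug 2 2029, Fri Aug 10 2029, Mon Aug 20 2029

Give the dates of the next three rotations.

Gaps: 4, 6, 8, 10 days — each gap is 2 larger than the previous one.
Next gap: 12 days. Mon Aug 20 2029 + 12 days = Sat Sep 1 2029.
Next gap: 14 days. Sat Sep 1 2029 + 14 days = Sat Sep 15 2029.
Next gap: 16 days. Sat Sep 15 2029 + 16 days = Mon Oct 1 2029.

Sat Sep 1 2029, Sat Sep 15 2029, Mon Oct 1 2029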